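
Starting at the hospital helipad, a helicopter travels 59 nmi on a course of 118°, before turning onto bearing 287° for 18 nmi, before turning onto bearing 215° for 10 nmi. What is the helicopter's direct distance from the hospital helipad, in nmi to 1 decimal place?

42.3 nmi

Leg 1 (118°, 59 nmi): east 59 sin 118° = 52.09, north 59 cos 118° = -27.70
Leg 2 (287°, 18 nmi): east 18 sin 287° = -17.21, north 18 cos 287° = 5.26
Leg 3 (215°, 10 nmi): east 10 sin 215° = -5.74, north 10 cos 215° = -8.19
Net: 29.14 east, -30.63 north. Distance = √((29.14)² + (-30.63)²) = 42.278 nmi.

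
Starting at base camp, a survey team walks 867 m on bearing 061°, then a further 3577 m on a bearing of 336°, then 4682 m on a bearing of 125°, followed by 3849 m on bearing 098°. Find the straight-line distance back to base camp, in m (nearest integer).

Leg 1 (061°, 867 m): east 867 sin 61° = 758.30, north 867 cos 61° = 420.33
Leg 2 (336°, 3577 m): east 3577 sin 336° = -1454.90, north 3577 cos 336° = 3267.75
Leg 3 (125°, 4682 m): east 4682 sin 125° = 3835.27, north 4682 cos 125° = -2685.48
Leg 4 (098°, 3849 m): east 3849 sin 98° = 3811.54, north 3849 cos 98° = -535.68
Net: 6950.21 east, 466.92 north. Distance = √((6950.21)² + (466.92)²) = 6965.876 m.

6966 m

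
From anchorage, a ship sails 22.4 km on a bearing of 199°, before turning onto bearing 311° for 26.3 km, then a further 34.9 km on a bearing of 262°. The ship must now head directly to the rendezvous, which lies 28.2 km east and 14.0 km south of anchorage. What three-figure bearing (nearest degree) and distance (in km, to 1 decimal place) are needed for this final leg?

093°, 90.1 km

Leg 1 (199°, 22.4 km): east 22.4 sin 199° = -7.29, north 22.4 cos 199° = -21.18
Leg 2 (311°, 26.3 km): east 26.3 sin 311° = -19.85, north 26.3 cos 311° = 17.25
Leg 3 (262°, 34.9 km): east 34.9 sin 262° = -34.56, north 34.9 cos 262° = -4.86
Current position: (-61.70, -8.78). Target: (28.2, -14.0). Remaining: Δeast = 89.90, Δnorth = -5.22.
Bearing = atan2(89.90, -5.22) mod 360° = 93.32°; distance = √((89.90)² + (-5.22)²) = 90.053 km.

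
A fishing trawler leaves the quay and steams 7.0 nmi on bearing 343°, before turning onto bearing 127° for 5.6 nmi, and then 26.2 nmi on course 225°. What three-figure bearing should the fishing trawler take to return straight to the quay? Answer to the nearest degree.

Leg 1 (343°, 7.0 nmi): east 7.0 sin 343° = -2.05, north 7.0 cos 343° = 6.69
Leg 2 (127°, 5.6 nmi): east 5.6 sin 127° = 4.47, north 5.6 cos 127° = -3.37
Leg 3 (225°, 26.2 nmi): east 26.2 sin 225° = -18.53, north 26.2 cos 225° = -18.53
Net displacement: -16.10 east, -15.20 north. Direction back to start is (16.10, 15.20): bearing = atan2(16.10, 15.20) mod 360° = 46.64° ≈ 047°.

047°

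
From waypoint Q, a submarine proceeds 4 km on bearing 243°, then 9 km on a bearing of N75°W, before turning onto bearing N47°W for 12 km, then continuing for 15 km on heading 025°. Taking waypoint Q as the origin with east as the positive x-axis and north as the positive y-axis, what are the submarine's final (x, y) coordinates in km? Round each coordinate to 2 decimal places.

(-14.69, 22.29)

Leg 1 (243°, 4 km): east 4 sin 243° = -3.56, north 4 cos 243° = -1.82
Leg 2 (N75°W, 9 km): east 9 sin 285° = -8.69, north 9 cos 285° = 2.33
Leg 3 (N47°W, 12 km): east 12 sin 313° = -8.78, north 12 cos 313° = 8.18
Leg 4 (025°, 15 km): east 15 sin 25° = 6.34, north 15 cos 25° = 13.59
Summing: -14.69 km east, 22.29 km north → (-14.69, 22.29).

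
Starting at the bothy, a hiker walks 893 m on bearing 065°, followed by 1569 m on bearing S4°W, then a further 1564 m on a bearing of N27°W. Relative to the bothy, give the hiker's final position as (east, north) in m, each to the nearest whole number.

Leg 1 (065°, 893 m): east 893 sin 65° = 809.33, north 893 cos 65° = 377.40
Leg 2 (S4°W, 1569 m): east 1569 sin 184° = -109.45, north 1569 cos 184° = -1565.18
Leg 3 (N27°W, 1564 m): east 1564 sin 333° = -710.04, north 1564 cos 333° = 1393.53
Summing: -10.16 m east, 205.75 m north → (-10, 206).

(-10, 206)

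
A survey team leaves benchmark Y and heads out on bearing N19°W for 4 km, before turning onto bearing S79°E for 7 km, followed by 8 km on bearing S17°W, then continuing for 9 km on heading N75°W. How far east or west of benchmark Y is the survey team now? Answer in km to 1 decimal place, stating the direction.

Leg 1 (N19°W, 4 km): east 4 sin 341° = -1.30, north 4 cos 341° = 3.78
Leg 2 (S79°E, 7 km): east 7 sin 101° = 6.87, north 7 cos 101° = -1.34
Leg 3 (S17°W, 8 km): east 8 sin 197° = -2.34, north 8 cos 197° = -7.65
Leg 4 (N75°W, 9 km): east 9 sin 285° = -8.69, north 9 cos 285° = 2.33
Net east component: -5.46 km.

5.5 km west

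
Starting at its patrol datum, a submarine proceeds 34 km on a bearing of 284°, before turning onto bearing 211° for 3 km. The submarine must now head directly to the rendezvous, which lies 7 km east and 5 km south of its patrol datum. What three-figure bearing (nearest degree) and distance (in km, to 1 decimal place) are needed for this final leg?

Leg 1 (284°, 34 km): east 34 sin 284° = -32.99, north 34 cos 284° = 8.23
Leg 2 (211°, 3 km): east 3 sin 211° = -1.55, north 3 cos 211° = -2.57
Current position: (-34.54, 5.65). Target: (7, -5). Remaining: Δeast = 41.54, Δnorth = -10.65.
Bearing = atan2(41.54, -10.65) mod 360° = 104.39°; distance = √((41.54)² + (-10.65)²) = 42.880 km.

104°, 42.9 km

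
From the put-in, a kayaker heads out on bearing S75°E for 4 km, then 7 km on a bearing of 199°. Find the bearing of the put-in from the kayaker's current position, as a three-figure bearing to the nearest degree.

348°

Leg 1 (S75°E, 4 km): east 4 sin 105° = 3.86, north 4 cos 105° = -1.04
Leg 2 (199°, 7 km): east 7 sin 199° = -2.28, north 7 cos 199° = -6.62
Net displacement: 1.58 east, -7.65 north. Direction back to start is (-1.58, 7.65): bearing = atan2(-1.58, 7.65) mod 360° = 348.30° ≈ 348°.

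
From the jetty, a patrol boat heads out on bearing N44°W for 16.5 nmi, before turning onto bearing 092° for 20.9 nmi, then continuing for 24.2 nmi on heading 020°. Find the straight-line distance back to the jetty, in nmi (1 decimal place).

Leg 1 (N44°W, 16.5 nmi): east 16.5 sin 316° = -11.46, north 16.5 cos 316° = 11.87
Leg 2 (092°, 20.9 nmi): east 20.9 sin 92° = 20.89, north 20.9 cos 92° = -0.73
Leg 3 (020°, 24.2 nmi): east 24.2 sin 20° = 8.28, north 24.2 cos 20° = 22.74
Net: 17.70 east, 33.88 north. Distance = √((17.70)² + (33.88)²) = 38.226 nmi.

38.2 nmi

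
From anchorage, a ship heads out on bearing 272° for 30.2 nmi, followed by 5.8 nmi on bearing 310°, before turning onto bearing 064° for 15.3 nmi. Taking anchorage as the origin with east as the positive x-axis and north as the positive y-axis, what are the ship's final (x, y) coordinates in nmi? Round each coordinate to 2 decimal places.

Leg 1 (272°, 30.2 nmi): east 30.2 sin 272° = -30.18, north 30.2 cos 272° = 1.05
Leg 2 (310°, 5.8 nmi): east 5.8 sin 310° = -4.44, north 5.8 cos 310° = 3.73
Leg 3 (064°, 15.3 nmi): east 15.3 sin 64° = 13.75, north 15.3 cos 64° = 6.71
Summing: -20.87 nmi east, 11.49 nmi north → (-20.87, 11.49).

(-20.87, 11.49)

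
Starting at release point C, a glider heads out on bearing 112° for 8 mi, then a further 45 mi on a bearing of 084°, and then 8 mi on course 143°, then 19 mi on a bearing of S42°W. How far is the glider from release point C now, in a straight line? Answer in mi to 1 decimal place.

Leg 1 (112°, 8 mi): east 8 sin 112° = 7.42, north 8 cos 112° = -3.00
Leg 2 (084°, 45 mi): east 45 sin 84° = 44.75, north 45 cos 84° = 4.70
Leg 3 (143°, 8 mi): east 8 sin 143° = 4.81, north 8 cos 143° = -6.39
Leg 4 (S42°W, 19 mi): east 19 sin 222° = -12.71, north 19 cos 222° = -14.12
Net: 44.27 east, -18.80 north. Distance = √((44.27)² + (-18.80)²) = 48.099 mi.

48.1 mi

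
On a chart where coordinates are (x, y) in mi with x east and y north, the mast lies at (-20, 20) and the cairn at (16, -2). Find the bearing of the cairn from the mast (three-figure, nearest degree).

Δeast = 16 − -20 = 36.00; Δnorth = -2 − 20 = -22.00.
Bearing = atan2(Δeast, Δnorth) mod 360° = 121.43° ≈ 121°.

121°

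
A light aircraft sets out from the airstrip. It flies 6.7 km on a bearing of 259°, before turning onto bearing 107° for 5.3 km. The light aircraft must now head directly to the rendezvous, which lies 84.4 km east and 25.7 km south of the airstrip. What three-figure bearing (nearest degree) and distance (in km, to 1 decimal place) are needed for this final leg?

Leg 1 (259°, 6.7 km): east 6.7 sin 259° = -6.58, north 6.7 cos 259° = -1.28
Leg 2 (107°, 5.3 km): east 5.3 sin 107° = 5.07, north 5.3 cos 107° = -1.55
Current position: (-1.51, -2.83). Target: (84.4, -25.7). Remaining: Δeast = 85.91, Δnorth = -22.87.
Bearing = atan2(85.91, -22.87) mod 360° = 104.91°; distance = √((85.91)² + (-22.87)²) = 88.901 km.

105°, 88.9 km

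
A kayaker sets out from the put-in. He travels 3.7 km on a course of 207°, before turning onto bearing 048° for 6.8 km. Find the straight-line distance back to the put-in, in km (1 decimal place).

3.6 km

Leg 1 (207°, 3.7 km): east 3.7 sin 207° = -1.68, north 3.7 cos 207° = -3.30
Leg 2 (048°, 6.8 km): east 6.8 sin 48° = 5.05, north 6.8 cos 48° = 4.55
Net: 3.37 east, 1.25 north. Distance = √((3.37)² + (1.25)²) = 3.599 km.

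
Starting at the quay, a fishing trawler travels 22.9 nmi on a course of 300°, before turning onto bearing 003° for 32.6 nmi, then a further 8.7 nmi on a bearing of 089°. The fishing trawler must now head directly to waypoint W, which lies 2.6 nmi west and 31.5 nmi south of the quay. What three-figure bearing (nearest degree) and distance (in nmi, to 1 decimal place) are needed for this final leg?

175°, 76.0 nmi

Leg 1 (300°, 22.9 nmi): east 22.9 sin 300° = -19.83, north 22.9 cos 300° = 11.45
Leg 2 (003°, 32.6 nmi): east 32.6 sin 3° = 1.71, north 32.6 cos 3° = 32.56
Leg 3 (089°, 8.7 nmi): east 8.7 sin 89° = 8.70, north 8.7 cos 89° = 0.15
Current position: (-9.43, 44.16). Target: (-2.6, -31.5). Remaining: Δeast = 6.83, Δnorth = -75.66.
Bearing = atan2(6.83, -75.66) mod 360° = 174.84°; distance = √((6.83)² + (-75.66)²) = 75.965 nmi.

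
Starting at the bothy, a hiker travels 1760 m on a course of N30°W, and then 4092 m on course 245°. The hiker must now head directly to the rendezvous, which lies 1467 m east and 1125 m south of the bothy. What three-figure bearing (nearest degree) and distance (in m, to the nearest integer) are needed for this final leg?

099°, 6125 m

Leg 1 (N30°W, 1760 m): east 1760 sin 330° = -880.00, north 1760 cos 330° = 1524.20
Leg 2 (245°, 4092 m): east 4092 sin 245° = -3708.61, north 4092 cos 245° = -1729.35
Current position: (-4588.61, -205.15). Target: (1467, -1125). Remaining: Δeast = 6055.61, Δnorth = -919.85.
Bearing = atan2(6055.61, -919.85) mod 360° = 98.64°; distance = √((6055.61)² + (-919.85)²) = 6125.076 m.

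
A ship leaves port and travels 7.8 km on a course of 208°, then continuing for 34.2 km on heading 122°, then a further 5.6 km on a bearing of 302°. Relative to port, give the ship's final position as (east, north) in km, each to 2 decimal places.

(20.59, -22.04)

Leg 1 (208°, 7.8 km): east 7.8 sin 208° = -3.66, north 7.8 cos 208° = -6.89
Leg 2 (122°, 34.2 km): east 34.2 sin 122° = 29.00, north 34.2 cos 122° = -18.12
Leg 3 (302°, 5.6 km): east 5.6 sin 302° = -4.75, north 5.6 cos 302° = 2.97
Summing: 20.59 km east, -22.04 km north → (20.59, -22.04).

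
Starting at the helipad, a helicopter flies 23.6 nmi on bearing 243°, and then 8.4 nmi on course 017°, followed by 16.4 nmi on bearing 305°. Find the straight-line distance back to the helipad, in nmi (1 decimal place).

Leg 1 (243°, 23.6 nmi): east 23.6 sin 243° = -21.03, north 23.6 cos 243° = -10.71
Leg 2 (017°, 8.4 nmi): east 8.4 sin 17° = 2.46, north 8.4 cos 17° = 8.03
Leg 3 (305°, 16.4 nmi): east 16.4 sin 305° = -13.43, north 16.4 cos 305° = 9.41
Net: -32.01 east, 6.73 north. Distance = √((-32.01)² + (6.73)²) = 32.705 nmi.

32.7 nmi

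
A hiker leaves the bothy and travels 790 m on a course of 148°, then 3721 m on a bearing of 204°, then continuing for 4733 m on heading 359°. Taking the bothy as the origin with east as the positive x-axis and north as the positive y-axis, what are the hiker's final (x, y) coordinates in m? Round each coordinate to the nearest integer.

(-1177, 663)

Leg 1 (148°, 790 m): east 790 sin 148° = 418.64, north 790 cos 148° = -669.96
Leg 2 (204°, 3721 m): east 3721 sin 204° = -1513.47, north 3721 cos 204° = -3399.30
Leg 3 (359°, 4733 m): east 4733 sin 359° = -82.60, north 4733 cos 359° = 4732.28
Summing: -1177.43 m east, 663.02 m north → (-1177, 663).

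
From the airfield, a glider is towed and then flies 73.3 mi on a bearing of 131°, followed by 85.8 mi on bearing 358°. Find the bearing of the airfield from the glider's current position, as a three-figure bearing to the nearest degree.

234°

Leg 1 (131°, 73.3 mi): east 73.3 sin 131° = 55.32, north 73.3 cos 131° = -48.09
Leg 2 (358°, 85.8 mi): east 85.8 sin 358° = -2.99, north 85.8 cos 358° = 85.75
Net displacement: 52.33 east, 37.66 north. Direction back to start is (-52.33, -37.66): bearing = atan2(-52.33, -37.66) mod 360° = 234.26° ≈ 234°.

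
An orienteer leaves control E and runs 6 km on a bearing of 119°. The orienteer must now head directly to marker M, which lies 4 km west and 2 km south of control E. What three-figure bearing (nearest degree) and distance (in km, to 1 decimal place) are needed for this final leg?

276°, 9.3 km

Leg 1 (119°, 6 km): east 6 sin 119° = 5.25, north 6 cos 119° = -2.91
Current position: (5.25, -2.91). Target: (-4, -2). Remaining: Δeast = -9.25, Δnorth = 0.91.
Bearing = atan2(-9.25, 0.91) mod 360° = 275.61°; distance = √((-9.25)² + (0.91)²) = 9.292 km.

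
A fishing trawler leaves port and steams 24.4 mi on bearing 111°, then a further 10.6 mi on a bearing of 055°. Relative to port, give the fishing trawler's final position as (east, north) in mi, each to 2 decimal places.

Leg 1 (111°, 24.4 mi): east 24.4 sin 111° = 22.78, north 24.4 cos 111° = -8.74
Leg 2 (055°, 10.6 mi): east 10.6 sin 55° = 8.68, north 10.6 cos 55° = 6.08
Summing: 31.46 mi east, -2.66 mi north → (31.46, -2.66).

(31.46, -2.66)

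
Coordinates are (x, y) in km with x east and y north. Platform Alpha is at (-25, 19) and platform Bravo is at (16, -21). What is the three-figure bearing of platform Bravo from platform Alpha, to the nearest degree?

134°

Δeast = 16 − -25 = 41.00; Δnorth = -21 − 19 = -40.00.
Bearing = atan2(Δeast, Δnorth) mod 360° = 134.29° ≈ 134°.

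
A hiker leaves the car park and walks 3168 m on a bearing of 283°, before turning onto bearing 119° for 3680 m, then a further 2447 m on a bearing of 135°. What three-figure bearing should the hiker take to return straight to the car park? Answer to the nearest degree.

Leg 1 (283°, 3168 m): east 3168 sin 283° = -3086.80, north 3168 cos 283° = 712.64
Leg 2 (119°, 3680 m): east 3680 sin 119° = 3218.60, north 3680 cos 119° = -1784.10
Leg 3 (135°, 2447 m): east 2447 sin 135° = 1730.29, north 2447 cos 135° = -1730.29
Net displacement: 1862.09 east, -2801.74 north. Direction back to start is (-1862.09, 2801.74): bearing = atan2(-1862.09, 2801.74) mod 360° = 326.39° ≈ 326°.

326°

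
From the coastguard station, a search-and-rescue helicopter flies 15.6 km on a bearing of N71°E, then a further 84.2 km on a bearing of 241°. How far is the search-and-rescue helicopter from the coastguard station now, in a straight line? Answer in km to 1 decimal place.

Leg 1 (N71°E, 15.6 km): east 15.6 sin 71° = 14.75, north 15.6 cos 71° = 5.08
Leg 2 (241°, 84.2 km): east 84.2 sin 241° = -73.64, north 84.2 cos 241° = -40.82
Net: -58.89 east, -35.74 north. Distance = √((-58.89)² + (-35.74)²) = 68.890 km.

68.9 km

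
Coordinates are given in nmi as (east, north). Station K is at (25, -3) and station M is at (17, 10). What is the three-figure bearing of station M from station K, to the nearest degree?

328°

Δeast = 17 − 25 = -8.00; Δnorth = 10 − -3 = 13.00.
Bearing = atan2(Δeast, Δnorth) mod 360° = 328.39° ≈ 328°.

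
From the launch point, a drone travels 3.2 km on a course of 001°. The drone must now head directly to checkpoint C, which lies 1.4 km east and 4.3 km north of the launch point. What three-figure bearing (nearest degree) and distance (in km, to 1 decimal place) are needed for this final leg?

Leg 1 (001°, 3.2 km): east 3.2 sin 1° = 0.06, north 3.2 cos 1° = 3.20
Current position: (0.06, 3.20). Target: (1.4, 4.3). Remaining: Δeast = 1.34, Δnorth = 1.10.
Bearing = atan2(1.34, 1.10) mod 360° = 50.69°; distance = √((1.34)² + (1.10)²) = 1.737 km.

051°, 1.7 km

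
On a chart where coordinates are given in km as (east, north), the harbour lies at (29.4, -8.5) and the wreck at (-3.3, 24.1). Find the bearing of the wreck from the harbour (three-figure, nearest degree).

315°

Δeast = -3.3 − 29.4 = -32.70; Δnorth = 24.1 − -8.5 = 32.60.
Bearing = atan2(Δeast, Δnorth) mod 360° = 314.91° ≈ 315°.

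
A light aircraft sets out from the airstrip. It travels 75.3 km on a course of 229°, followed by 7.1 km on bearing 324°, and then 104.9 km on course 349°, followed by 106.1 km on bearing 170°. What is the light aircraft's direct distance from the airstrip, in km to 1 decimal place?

77.2 km

Leg 1 (229°, 75.3 km): east 75.3 sin 229° = -56.83, north 75.3 cos 229° = -49.40
Leg 2 (324°, 7.1 km): east 7.1 sin 324° = -4.17, north 7.1 cos 324° = 5.74
Leg 3 (349°, 104.9 km): east 104.9 sin 349° = -20.02, north 104.9 cos 349° = 102.97
Leg 4 (170°, 106.1 km): east 106.1 sin 170° = 18.42, north 106.1 cos 170° = -104.49
Net: -62.59 east, -45.17 north. Distance = √((-62.59)² + (-45.17)²) = 77.192 km.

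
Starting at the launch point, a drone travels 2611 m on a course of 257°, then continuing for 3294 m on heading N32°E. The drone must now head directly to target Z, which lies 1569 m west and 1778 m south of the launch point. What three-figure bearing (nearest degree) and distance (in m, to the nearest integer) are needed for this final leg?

Leg 1 (257°, 2611 m): east 2611 sin 257° = -2544.08, north 2611 cos 257° = -587.35
Leg 2 (N32°E, 3294 m): east 3294 sin 32° = 1745.55, north 3294 cos 32° = 2793.47
Current position: (-798.53, 2206.12). Target: (-1569, -1778). Remaining: Δeast = -770.47, Δnorth = -3984.12.
Bearing = atan2(-770.47, -3984.12) mod 360° = 190.95°; distance = √((-770.47)² + (-3984.12)²) = 4057.939 m.

191°, 4058 m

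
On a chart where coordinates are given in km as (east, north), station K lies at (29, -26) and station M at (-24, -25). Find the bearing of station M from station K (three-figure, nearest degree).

Δeast = -24 − 29 = -53.00; Δnorth = -25 − -26 = 1.00.
Bearing = atan2(Δeast, Δnorth) mod 360° = 271.08° ≈ 271°.

271°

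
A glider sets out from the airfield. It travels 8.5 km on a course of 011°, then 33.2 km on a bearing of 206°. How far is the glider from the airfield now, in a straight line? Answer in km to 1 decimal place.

25.1 km

Leg 1 (011°, 8.5 km): east 8.5 sin 11° = 1.62, north 8.5 cos 11° = 8.34
Leg 2 (206°, 33.2 km): east 33.2 sin 206° = -14.55, north 33.2 cos 206° = -29.84
Net: -12.93 east, -21.50 north. Distance = √((-12.93)² + (-21.50)²) = 25.086 km.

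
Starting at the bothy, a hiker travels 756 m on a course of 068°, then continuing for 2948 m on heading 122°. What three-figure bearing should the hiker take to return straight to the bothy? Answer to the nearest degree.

Leg 1 (068°, 756 m): east 756 sin 68° = 700.95, north 756 cos 68° = 283.20
Leg 2 (122°, 2948 m): east 2948 sin 122° = 2500.05, north 2948 cos 122° = -1562.20
Net displacement: 3201.00 east, -1279.00 north. Direction back to start is (-3201.00, 1279.00): bearing = atan2(-3201.00, 1279.00) mod 360° = 291.78° ≈ 292°.

292°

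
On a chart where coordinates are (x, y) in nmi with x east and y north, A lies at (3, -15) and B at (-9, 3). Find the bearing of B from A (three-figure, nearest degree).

326°

Δeast = -9 − 3 = -12.00; Δnorth = 3 − -15 = 18.00.
Bearing = atan2(Δeast, Δnorth) mod 360° = 326.31° ≈ 326°.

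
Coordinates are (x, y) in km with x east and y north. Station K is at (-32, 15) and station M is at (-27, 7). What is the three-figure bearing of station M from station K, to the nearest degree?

148°

Δeast = -27 − -32 = 5.00; Δnorth = 7 − 15 = -8.00.
Bearing = atan2(Δeast, Δnorth) mod 360° = 147.99° ≈ 148°.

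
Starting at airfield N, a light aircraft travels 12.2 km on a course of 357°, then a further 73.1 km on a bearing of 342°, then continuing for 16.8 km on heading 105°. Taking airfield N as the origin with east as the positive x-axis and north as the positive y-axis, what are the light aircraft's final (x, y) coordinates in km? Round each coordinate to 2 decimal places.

(-7.00, 77.36)

Leg 1 (357°, 12.2 km): east 12.2 sin 357° = -0.64, north 12.2 cos 357° = 12.18
Leg 2 (342°, 73.1 km): east 73.1 sin 342° = -22.59, north 73.1 cos 342° = 69.52
Leg 3 (105°, 16.8 km): east 16.8 sin 105° = 16.23, north 16.8 cos 105° = -4.35
Summing: -7.00 km east, 77.36 km north → (-7.00, 77.36).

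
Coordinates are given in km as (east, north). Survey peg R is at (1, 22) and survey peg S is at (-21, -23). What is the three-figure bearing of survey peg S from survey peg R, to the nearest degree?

Δeast = -21 − 1 = -22.00; Δnorth = -23 − 22 = -45.00.
Bearing = atan2(Δeast, Δnorth) mod 360° = 206.05° ≈ 206°.

206°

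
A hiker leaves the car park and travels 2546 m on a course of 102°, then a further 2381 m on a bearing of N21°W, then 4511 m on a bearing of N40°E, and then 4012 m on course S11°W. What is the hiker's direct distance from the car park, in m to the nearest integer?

3961 m

Leg 1 (102°, 2546 m): east 2546 sin 102° = 2490.36, north 2546 cos 102° = -529.34
Leg 2 (N21°W, 2381 m): east 2381 sin 339° = -853.27, north 2381 cos 339° = 2222.85
Leg 3 (N40°E, 4511 m): east 4511 sin 40° = 2899.61, north 4511 cos 40° = 3455.63
Leg 4 (S11°W, 4012 m): east 4012 sin 191° = -765.53, north 4012 cos 191° = -3938.29
Net: 3771.18 east, 1210.85 north. Distance = √((3771.18)² + (1210.85)²) = 3960.801 m.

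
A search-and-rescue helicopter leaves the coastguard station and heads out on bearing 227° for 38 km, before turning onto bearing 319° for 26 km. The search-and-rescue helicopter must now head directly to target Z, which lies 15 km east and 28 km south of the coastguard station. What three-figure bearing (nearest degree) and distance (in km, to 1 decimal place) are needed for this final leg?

110°, 63.7 km

Leg 1 (227°, 38 km): east 38 sin 227° = -27.79, north 38 cos 227° = -25.92
Leg 2 (319°, 26 km): east 26 sin 319° = -17.06, north 26 cos 319° = 19.62
Current position: (-44.85, -6.29). Target: (15, -28). Remaining: Δeast = 59.85, Δnorth = -21.71.
Bearing = atan2(59.85, -21.71) mod 360° = 109.94°; distance = √((59.85)² + (-21.71)²) = 63.664 km.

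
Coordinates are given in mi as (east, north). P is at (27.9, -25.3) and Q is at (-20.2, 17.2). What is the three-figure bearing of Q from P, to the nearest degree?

311°

Δeast = -20.2 − 27.9 = -48.10; Δnorth = 17.2 − -25.3 = 42.50.
Bearing = atan2(Δeast, Δnorth) mod 360° = 311.46° ≈ 311°.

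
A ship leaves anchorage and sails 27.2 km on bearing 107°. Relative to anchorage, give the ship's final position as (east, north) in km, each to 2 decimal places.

Leg 1 (107°, 27.2 km): east 27.2 sin 107° = 26.01, north 27.2 cos 107° = -7.95
Summing: 26.01 km east, -7.95 km north → (26.01, -7.95).

(26.01, -7.95)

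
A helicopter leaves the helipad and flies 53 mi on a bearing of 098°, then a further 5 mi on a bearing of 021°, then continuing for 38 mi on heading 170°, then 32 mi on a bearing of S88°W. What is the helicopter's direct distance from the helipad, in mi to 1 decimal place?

Leg 1 (098°, 53 mi): east 53 sin 98° = 52.48, north 53 cos 98° = -7.38
Leg 2 (021°, 5 mi): east 5 sin 21° = 1.79, north 5 cos 21° = 4.67
Leg 3 (170°, 38 mi): east 38 sin 170° = 6.60, north 38 cos 170° = -37.42
Leg 4 (S88°W, 32 mi): east 32 sin 268° = -31.98, north 32 cos 268° = -1.12
Net: 28.89 east, -41.25 north. Distance = √((28.89)² + (-41.25)²) = 50.361 mi.

50.4 mi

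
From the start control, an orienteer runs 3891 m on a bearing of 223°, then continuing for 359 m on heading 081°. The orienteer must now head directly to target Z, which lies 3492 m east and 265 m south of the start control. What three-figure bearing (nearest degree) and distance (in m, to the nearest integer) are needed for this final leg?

066°, 6317 m

Leg 1 (223°, 3891 m): east 3891 sin 223° = -2653.66, north 3891 cos 223° = -2845.70
Leg 2 (081°, 359 m): east 359 sin 81° = 354.58, north 359 cos 81° = 56.16
Current position: (-2299.08, -2789.54). Target: (3492, -265). Remaining: Δeast = 5791.08, Δnorth = 2524.54.
Bearing = atan2(5791.08, 2524.54) mod 360° = 66.45°; distance = √((5791.08)² + (2524.54)²) = 6317.424 m.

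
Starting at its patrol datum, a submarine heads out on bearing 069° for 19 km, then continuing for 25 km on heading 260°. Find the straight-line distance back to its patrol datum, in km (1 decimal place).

Leg 1 (069°, 19 km): east 19 sin 69° = 17.74, north 19 cos 69° = 6.81
Leg 2 (260°, 25 km): east 25 sin 260° = -24.62, north 25 cos 260° = -4.34
Net: -6.88 east, 2.47 north. Distance = √((-6.88)² + (2.47)²) = 7.311 km.

7.3 km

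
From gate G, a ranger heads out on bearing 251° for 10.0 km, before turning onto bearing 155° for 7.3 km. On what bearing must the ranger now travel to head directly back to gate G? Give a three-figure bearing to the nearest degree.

Leg 1 (251°, 10.0 km): east 10.0 sin 251° = -9.46, north 10.0 cos 251° = -3.26
Leg 2 (155°, 7.3 km): east 7.3 sin 155° = 3.09, north 7.3 cos 155° = -6.62
Net displacement: -6.37 east, -9.87 north. Direction back to start is (6.37, 9.87): bearing = atan2(6.37, 9.87) mod 360° = 32.83° ≈ 033°.

033°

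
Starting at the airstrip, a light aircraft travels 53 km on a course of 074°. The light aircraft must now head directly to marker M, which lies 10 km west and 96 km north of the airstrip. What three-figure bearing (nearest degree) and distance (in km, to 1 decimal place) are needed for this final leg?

Leg 1 (074°, 53 km): east 53 sin 74° = 50.95, north 53 cos 74° = 14.61
Current position: (50.95, 14.61). Target: (-10, 96). Remaining: Δeast = -60.95, Δnorth = 81.39.
Bearing = atan2(-60.95, 81.39) mod 360° = 323.17°; distance = √((-60.95)² + (81.39)²) = 101.681 km.

323°, 101.7 km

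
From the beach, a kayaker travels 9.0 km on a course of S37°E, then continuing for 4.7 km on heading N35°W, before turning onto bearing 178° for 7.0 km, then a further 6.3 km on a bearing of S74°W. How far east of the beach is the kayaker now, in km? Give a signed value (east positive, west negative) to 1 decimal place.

Leg 1 (S37°E, 9.0 km): east 9.0 sin 143° = 5.42, north 9.0 cos 143° = -7.19
Leg 2 (N35°W, 4.7 km): east 4.7 sin 325° = -2.70, north 4.7 cos 325° = 3.85
Leg 3 (178°, 7.0 km): east 7.0 sin 178° = 0.24, north 7.0 cos 178° = -7.00
Leg 4 (S74°W, 6.3 km): east 6.3 sin 254° = -6.06, north 6.3 cos 254° = -1.74
Net east component: -3.09 km.

-3.1 km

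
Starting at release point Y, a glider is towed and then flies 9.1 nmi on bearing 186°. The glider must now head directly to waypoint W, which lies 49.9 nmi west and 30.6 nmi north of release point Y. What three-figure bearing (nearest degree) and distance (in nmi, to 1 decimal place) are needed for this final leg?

Leg 1 (186°, 9.1 nmi): east 9.1 sin 186° = -0.95, north 9.1 cos 186° = -9.05
Current position: (-0.95, -9.05). Target: (-49.9, 30.6). Remaining: Δeast = -48.95, Δnorth = 39.65.
Bearing = atan2(-48.95, 39.65) mod 360° = 309.01°; distance = √((-48.95)² + (39.65)²) = 62.993 nmi.

309°, 63.0 nmi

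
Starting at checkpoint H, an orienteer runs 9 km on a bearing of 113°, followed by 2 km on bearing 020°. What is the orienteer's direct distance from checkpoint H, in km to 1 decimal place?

Leg 1 (113°, 9 km): east 9 sin 113° = 8.28, north 9 cos 113° = -3.52
Leg 2 (020°, 2 km): east 2 sin 20° = 0.68, north 2 cos 20° = 1.88
Net: 8.97 east, -1.64 north. Distance = √((8.97)² + (-1.64)²) = 9.117 km.

9.1 km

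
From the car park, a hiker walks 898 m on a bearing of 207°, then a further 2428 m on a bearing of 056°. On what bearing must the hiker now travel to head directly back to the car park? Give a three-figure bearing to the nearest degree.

Leg 1 (207°, 898 m): east 898 sin 207° = -407.68, north 898 cos 207° = -800.12
Leg 2 (056°, 2428 m): east 2428 sin 56° = 2012.90, north 2428 cos 56° = 1357.72
Net displacement: 1605.22 east, 557.60 north. Direction back to start is (-1605.22, -557.60): bearing = atan2(-1605.22, -557.60) mod 360° = 250.84° ≈ 251°.

251°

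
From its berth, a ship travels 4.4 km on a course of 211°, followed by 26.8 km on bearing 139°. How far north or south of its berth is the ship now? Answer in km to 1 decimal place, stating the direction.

Leg 1 (211°, 4.4 km): east 4.4 sin 211° = -2.27, north 4.4 cos 211° = -3.77
Leg 2 (139°, 26.8 km): east 26.8 sin 139° = 17.58, north 26.8 cos 139° = -20.23
Net north component: -24.00 km.

24.0 km south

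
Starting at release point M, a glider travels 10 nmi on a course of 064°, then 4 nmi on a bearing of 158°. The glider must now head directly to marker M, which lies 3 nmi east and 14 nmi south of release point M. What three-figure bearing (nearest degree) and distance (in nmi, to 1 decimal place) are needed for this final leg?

Leg 1 (064°, 10 nmi): east 10 sin 64° = 8.99, north 10 cos 64° = 4.38
Leg 2 (158°, 4 nmi): east 4 sin 158° = 1.50, north 4 cos 158° = -3.71
Current position: (10.49, 0.67). Target: (3, -14). Remaining: Δeast = -7.49, Δnorth = -14.67.
Bearing = atan2(-7.49, -14.67) mod 360° = 207.03°; distance = √((-7.49)² + (-14.67)²) = 16.474 nmi.

207°, 16.5 nmi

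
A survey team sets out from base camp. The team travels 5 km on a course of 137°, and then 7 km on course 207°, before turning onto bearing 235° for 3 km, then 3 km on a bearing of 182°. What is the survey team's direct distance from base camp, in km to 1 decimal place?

Leg 1 (137°, 5 km): east 5 sin 137° = 3.41, north 5 cos 137° = -3.66
Leg 2 (207°, 7 km): east 7 sin 207° = -3.18, north 7 cos 207° = -6.24
Leg 3 (235°, 3 km): east 3 sin 235° = -2.46, north 3 cos 235° = -1.72
Leg 4 (182°, 3 km): east 3 sin 182° = -0.10, north 3 cos 182° = -3.00
Net: -2.33 east, -14.61 north. Distance = √((-2.33)² + (-14.61)²) = 14.797 km.

14.8 km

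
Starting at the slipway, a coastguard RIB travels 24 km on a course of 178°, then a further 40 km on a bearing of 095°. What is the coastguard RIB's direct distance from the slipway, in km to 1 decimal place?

Leg 1 (178°, 24 km): east 24 sin 178° = 0.84, north 24 cos 178° = -23.99
Leg 2 (095°, 40 km): east 40 sin 95° = 39.85, north 40 cos 95° = -3.49
Net: 40.69 east, -27.47 north. Distance = √((40.69)² + (-27.47)²) = 49.092 km.

49.1 km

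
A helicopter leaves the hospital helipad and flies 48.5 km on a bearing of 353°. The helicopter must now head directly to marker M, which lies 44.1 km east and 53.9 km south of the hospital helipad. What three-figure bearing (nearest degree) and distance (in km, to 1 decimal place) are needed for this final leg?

Leg 1 (353°, 48.5 km): east 48.5 sin 353° = -5.91, north 48.5 cos 353° = 48.14
Current position: (-5.91, 48.14). Target: (44.1, -53.9). Remaining: Δeast = 50.01, Δnorth = -102.04.
Bearing = atan2(50.01, -102.04) mod 360° = 153.89°; distance = √((50.01)² + (-102.04)²) = 113.635 km.

154°, 113.6 km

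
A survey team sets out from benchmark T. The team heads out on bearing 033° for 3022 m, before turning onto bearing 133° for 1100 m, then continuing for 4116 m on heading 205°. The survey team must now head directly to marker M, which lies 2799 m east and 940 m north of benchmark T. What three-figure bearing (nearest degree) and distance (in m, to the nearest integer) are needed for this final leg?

036°, 3562 m

Leg 1 (033°, 3022 m): east 3022 sin 33° = 1645.90, north 3022 cos 33° = 2534.46
Leg 2 (133°, 1100 m): east 1100 sin 133° = 804.49, north 1100 cos 133° = -750.20
Leg 3 (205°, 4116 m): east 4116 sin 205° = -1739.50, north 4116 cos 205° = -3730.36
Current position: (710.89, -1946.10). Target: (2799, 940). Remaining: Δeast = 2088.11, Δnorth = 2886.10.
Bearing = atan2(2088.11, 2886.10) mod 360° = 35.89°; distance = √((2088.11)² + (2886.10)²) = 3562.269 m.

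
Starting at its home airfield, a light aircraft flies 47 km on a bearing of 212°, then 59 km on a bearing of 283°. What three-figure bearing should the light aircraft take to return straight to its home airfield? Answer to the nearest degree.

Leg 1 (212°, 47 km): east 47 sin 212° = -24.91, north 47 cos 212° = -39.86
Leg 2 (283°, 59 km): east 59 sin 283° = -57.49, north 59 cos 283° = 13.27
Net displacement: -82.39 east, -26.59 north. Direction back to start is (82.39, 26.59): bearing = atan2(82.39, 26.59) mod 360° = 72.12° ≈ 072°.

072°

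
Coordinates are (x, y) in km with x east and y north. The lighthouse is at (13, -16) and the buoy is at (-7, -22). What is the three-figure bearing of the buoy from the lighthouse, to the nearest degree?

253°

Δeast = -7 − 13 = -20.00; Δnorth = -22 − -16 = -6.00.
Bearing = atan2(Δeast, Δnorth) mod 360° = 253.30° ≈ 253°.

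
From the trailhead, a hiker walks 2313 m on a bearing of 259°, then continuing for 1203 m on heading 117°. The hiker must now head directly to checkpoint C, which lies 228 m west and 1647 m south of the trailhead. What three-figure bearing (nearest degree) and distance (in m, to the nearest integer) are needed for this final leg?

Leg 1 (259°, 2313 m): east 2313 sin 259° = -2270.50, north 2313 cos 259° = -441.34
Leg 2 (117°, 1203 m): east 1203 sin 117° = 1071.88, north 1203 cos 117° = -546.15
Current position: (-1198.62, -987.49). Target: (-228, -1647). Remaining: Δeast = 970.62, Δnorth = -659.51.
Bearing = atan2(970.62, -659.51) mod 360° = 124.19°; distance = √((970.62)² + (-659.51)²) = 1173.482 m.

124°, 1173 m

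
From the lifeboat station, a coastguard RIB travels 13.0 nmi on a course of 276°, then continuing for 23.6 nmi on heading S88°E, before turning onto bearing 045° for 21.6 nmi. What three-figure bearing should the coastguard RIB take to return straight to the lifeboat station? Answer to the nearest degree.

239°

Leg 1 (276°, 13.0 nmi): east 13.0 sin 276° = -12.93, north 13.0 cos 276° = 1.36
Leg 2 (S88°E, 23.6 nmi): east 23.6 sin 92° = 23.59, north 23.6 cos 92° = -0.82
Leg 3 (045°, 21.6 nmi): east 21.6 sin 45° = 15.27, north 21.6 cos 45° = 15.27
Net displacement: 25.93 east, 15.81 north. Direction back to start is (-25.93, -15.81): bearing = atan2(-25.93, -15.81) mod 360° = 238.63° ≈ 239°.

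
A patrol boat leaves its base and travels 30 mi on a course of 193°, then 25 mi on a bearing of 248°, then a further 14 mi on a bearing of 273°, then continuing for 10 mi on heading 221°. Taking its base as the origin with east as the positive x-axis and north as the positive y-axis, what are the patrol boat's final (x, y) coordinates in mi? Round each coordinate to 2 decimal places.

Leg 1 (193°, 30 mi): east 30 sin 193° = -6.75, north 30 cos 193° = -29.23
Leg 2 (248°, 25 mi): east 25 sin 248° = -23.18, north 25 cos 248° = -9.37
Leg 3 (273°, 14 mi): east 14 sin 273° = -13.98, north 14 cos 273° = 0.73
Leg 4 (221°, 10 mi): east 10 sin 221° = -6.56, north 10 cos 221° = -7.55
Summing: -50.47 mi east, -45.41 mi north → (-50.47, -45.41).

(-50.47, -45.41)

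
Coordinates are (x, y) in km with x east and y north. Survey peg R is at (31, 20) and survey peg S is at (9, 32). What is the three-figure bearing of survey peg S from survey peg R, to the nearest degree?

Δeast = 9 − 31 = -22.00; Δnorth = 32 − 20 = 12.00.
Bearing = atan2(Δeast, Δnorth) mod 360° = 298.61° ≈ 299°.

299°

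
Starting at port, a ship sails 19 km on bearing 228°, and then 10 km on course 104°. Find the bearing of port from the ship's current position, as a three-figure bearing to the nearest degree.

Leg 1 (228°, 19 km): east 19 sin 228° = -14.12, north 19 cos 228° = -12.71
Leg 2 (104°, 10 km): east 10 sin 104° = 9.70, north 10 cos 104° = -2.42
Net displacement: -4.42 east, -15.13 north. Direction back to start is (4.42, 15.13): bearing = atan2(4.42, 15.13) mod 360° = 16.27° ≈ 016°.

016°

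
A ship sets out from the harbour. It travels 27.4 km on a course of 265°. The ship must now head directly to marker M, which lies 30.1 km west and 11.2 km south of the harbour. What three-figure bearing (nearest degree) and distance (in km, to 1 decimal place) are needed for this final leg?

Leg 1 (265°, 27.4 km): east 27.4 sin 265° = -27.30, north 27.4 cos 265° = -2.39
Current position: (-27.30, -2.39). Target: (-30.1, -11.2). Remaining: Δeast = -2.80, Δnorth = -8.81.
Bearing = atan2(-2.80, -8.81) mod 360° = 197.65°; distance = √((-2.80)² + (-8.81)²) = 9.247 km.

198°, 9.2 km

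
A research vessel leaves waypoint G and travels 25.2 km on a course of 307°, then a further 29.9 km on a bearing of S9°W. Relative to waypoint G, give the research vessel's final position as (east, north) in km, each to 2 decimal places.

(-24.80, -14.37)

Leg 1 (307°, 25.2 km): east 25.2 sin 307° = -20.13, north 25.2 cos 307° = 15.17
Leg 2 (S9°W, 29.9 km): east 29.9 sin 189° = -4.68, north 29.9 cos 189° = -29.53
Summing: -24.80 km east, -14.37 km north → (-24.80, -14.37).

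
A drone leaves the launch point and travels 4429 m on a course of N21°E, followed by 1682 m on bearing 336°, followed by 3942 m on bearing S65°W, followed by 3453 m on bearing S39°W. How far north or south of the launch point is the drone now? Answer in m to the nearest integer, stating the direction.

Leg 1 (N21°E, 4429 m): east 4429 sin 21° = 1587.21, north 4429 cos 21° = 4134.83
Leg 2 (336°, 1682 m): east 1682 sin 336° = -684.13, north 1682 cos 336° = 1536.58
Leg 3 (S65°W, 3942 m): east 3942 sin 245° = -3572.67, north 3942 cos 245° = -1665.96
Leg 4 (S39°W, 3453 m): east 3453 sin 219° = -2173.04, north 3453 cos 219° = -2683.49
Net north component: 1321.96 m.

1322 m north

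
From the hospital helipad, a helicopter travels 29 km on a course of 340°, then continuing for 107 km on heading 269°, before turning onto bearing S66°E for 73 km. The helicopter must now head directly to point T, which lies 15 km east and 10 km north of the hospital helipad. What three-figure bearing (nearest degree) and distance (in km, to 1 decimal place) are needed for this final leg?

Leg 1 (340°, 29 km): east 29 sin 340° = -9.92, north 29 cos 340° = 27.25
Leg 2 (269°, 107 km): east 107 sin 269° = -106.98, north 107 cos 269° = -1.87
Leg 3 (S66°E, 73 km): east 73 sin 114° = 66.69, north 73 cos 114° = -29.69
Current position: (-50.21, -4.31). Target: (15, 10). Remaining: Δeast = 65.21, Δnorth = 14.31.
Bearing = atan2(65.21, 14.31) mod 360° = 77.63°; distance = √((65.21)² + (14.31)²) = 66.765 km.

078°, 66.8 km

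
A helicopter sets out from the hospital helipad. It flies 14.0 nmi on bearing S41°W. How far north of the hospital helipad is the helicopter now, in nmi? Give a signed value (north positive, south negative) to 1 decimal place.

-10.6 nmi

Leg 1 (S41°W, 14.0 nmi): east 14.0 sin 221° = -9.18, north 14.0 cos 221° = -10.57
Net north component: -10.57 nmi.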